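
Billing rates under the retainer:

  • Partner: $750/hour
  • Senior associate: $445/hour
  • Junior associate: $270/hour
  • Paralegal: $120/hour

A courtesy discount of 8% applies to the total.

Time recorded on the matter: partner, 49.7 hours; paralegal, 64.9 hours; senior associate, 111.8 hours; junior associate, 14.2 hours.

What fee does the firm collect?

$90,756.16

Partner: 49.7 × $750 = $37,275.00
Senior associate: 111.8 × $445 = $49,751.00
Junior associate: 14.2 × $270 = $3,834.00
Paralegal: 64.9 × $120 = $7,788.00
Subtotal: $98,648.00
Less 8% discount: −$7,891.84
Total: $98,648.00 − $7,891.84 = $90,756.16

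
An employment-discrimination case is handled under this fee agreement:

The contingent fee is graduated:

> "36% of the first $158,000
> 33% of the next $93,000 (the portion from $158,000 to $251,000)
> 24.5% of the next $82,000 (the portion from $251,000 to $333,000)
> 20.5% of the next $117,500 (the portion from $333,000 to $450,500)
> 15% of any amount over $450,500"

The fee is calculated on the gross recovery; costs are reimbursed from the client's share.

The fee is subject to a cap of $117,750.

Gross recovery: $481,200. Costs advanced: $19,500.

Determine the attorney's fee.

$117,750.00

Fee base is the gross recovery, $481,200; costs are reimbursed separately.
First $158,000 at 36% = $56,880.00
Next $93,000 at 33% = $30,690.00
Next $82,000 at 24.5% = $20,090.00
Next $117,500 at 20.5% = $24,087.50
Remaining $30,700 at 15% = $4,605.00
Fee: $56,880.00 + $30,690.00 + $20,090.00 + $24,087.50 + $4,605.00 = $136,352.50
$136,352.50 exceeds the $117,750 cap, so the fee is capped at $117,750.00.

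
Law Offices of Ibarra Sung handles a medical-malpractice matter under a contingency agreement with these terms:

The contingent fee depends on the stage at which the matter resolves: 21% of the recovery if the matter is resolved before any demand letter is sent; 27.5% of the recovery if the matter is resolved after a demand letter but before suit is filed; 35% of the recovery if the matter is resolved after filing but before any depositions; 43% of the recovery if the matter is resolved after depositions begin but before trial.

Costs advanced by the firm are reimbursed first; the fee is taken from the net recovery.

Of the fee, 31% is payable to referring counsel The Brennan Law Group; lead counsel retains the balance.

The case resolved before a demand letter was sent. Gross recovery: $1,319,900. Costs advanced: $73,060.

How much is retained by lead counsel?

$180,667.12

Fee base (net of costs): $1,319,900 − $73,060 = $1,246,840
The matter resolved before a demand letter was sent, so the 21% rate applies.
$1,246,840 × 21% = $261,836.40
Referral share: 31% of $261,836.40 = $81,169.28; lead counsel retains $261,836.40 − $81,169.28 = $180,667.12.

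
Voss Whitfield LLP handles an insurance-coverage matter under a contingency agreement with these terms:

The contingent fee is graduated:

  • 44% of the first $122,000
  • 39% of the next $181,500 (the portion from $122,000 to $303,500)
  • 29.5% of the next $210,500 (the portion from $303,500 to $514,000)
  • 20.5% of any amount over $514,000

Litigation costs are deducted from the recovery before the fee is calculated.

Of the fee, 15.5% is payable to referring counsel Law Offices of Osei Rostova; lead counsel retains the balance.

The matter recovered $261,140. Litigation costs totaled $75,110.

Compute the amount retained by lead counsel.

$66,460.69

Fee base (net of costs): $261,140 − $75,110 = $186,030
First $122,000 at 44% = $53,680.00
Remaining $64,030 at 39% = $24,971.70
Fee: $53,680.00 + $24,971.70 = $78,651.70
Referral share: 15.5% of $78,651.70 = $12,191.01; lead counsel retains $78,651.70 − $12,191.01 = $66,460.69.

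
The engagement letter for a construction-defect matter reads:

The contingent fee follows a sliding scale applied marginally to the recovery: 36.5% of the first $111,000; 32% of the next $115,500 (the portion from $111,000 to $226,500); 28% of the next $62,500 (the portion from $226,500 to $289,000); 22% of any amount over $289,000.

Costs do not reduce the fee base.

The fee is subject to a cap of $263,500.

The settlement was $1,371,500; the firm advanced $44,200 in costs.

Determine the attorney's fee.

$263,500.00

Fee base is the gross recovery, $1,371,500; costs are reimbursed separately.
First $111,000 at 36.5% = $40,515.00
Next $115,500 at 32% = $36,960.00
Next $62,500 at 28% = $17,500.00
Remaining $1,082,500 at 22% = $238,150.00
Fee: $40,515.00 + $36,960.00 + $17,500.00 + $238,150.00 = $333,125.00
$333,125.00 exceeds the $263,500 cap, so the fee is capped at $263,500.00.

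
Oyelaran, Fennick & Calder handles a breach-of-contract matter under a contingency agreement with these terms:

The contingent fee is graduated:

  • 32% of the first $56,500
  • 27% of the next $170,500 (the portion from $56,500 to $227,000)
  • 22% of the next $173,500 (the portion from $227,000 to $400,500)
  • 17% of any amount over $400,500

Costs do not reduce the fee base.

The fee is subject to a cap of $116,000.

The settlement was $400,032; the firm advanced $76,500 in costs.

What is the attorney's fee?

Fee base is the gross recovery, $400,032; costs are reimbursed separately.
First $56,500 at 32% = $18,080.00
Next $170,500 at 27% = $46,035.00
Remaining $173,032 at 22% = $38,067.04
Fee: $18,080.00 + $46,035.00 + $38,067.04 = $102,182.04
$102,182.04 is under the $116,000 cap.

$102,182.04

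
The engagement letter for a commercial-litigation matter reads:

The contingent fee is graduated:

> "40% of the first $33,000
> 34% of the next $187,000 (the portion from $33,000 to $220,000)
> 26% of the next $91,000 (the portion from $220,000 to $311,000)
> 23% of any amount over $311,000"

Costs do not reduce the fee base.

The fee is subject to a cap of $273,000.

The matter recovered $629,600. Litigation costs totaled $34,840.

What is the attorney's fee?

Fee base is the gross recovery, $629,600; costs are reimbursed separately.
First $33,000 at 40% = $13,200.00
Next $187,000 at 34% = $63,580.00
Next $91,000 at 26% = $23,660.00
Remaining $318,600 at 23% = $73,278.00
Fee: $13,200.00 + $63,580.00 + $23,660.00 + $73,278.00 = $173,718.00
$173,718.00 is under the $273,000 cap.

$173,718.00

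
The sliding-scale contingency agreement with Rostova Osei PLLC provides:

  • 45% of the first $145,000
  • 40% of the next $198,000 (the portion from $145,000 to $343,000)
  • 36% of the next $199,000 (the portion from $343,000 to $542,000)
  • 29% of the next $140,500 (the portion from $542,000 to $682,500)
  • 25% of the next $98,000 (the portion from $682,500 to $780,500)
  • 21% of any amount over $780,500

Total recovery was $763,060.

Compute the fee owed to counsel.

First $145,000 at 45% = $65,250.00
Next $198,000 at 40% = $79,200.00
Next $199,000 at 36% = $71,640.00
Next $140,500 at 29% = $40,745.00
Remaining $80,560 at 25% = $20,140.00
Fee: $65,250.00 + $79,200.00 + $71,640.00 + $40,745.00 + $20,140.00 = $276,975.00

$276,975.00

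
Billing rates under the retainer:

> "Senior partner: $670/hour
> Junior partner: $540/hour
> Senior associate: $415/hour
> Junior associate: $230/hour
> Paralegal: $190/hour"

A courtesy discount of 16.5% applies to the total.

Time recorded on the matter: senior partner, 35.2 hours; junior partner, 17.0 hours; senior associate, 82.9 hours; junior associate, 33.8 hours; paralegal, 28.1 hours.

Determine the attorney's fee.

$67,034.22

Senior partner: 35.2 × $670 = $23,584.00
Junior partner: 17.0 × $540 = $9,180.00
Senior associate: 82.9 × $415 = $34,403.50
Junior associate: 33.8 × $230 = $7,774.00
Paralegal: 28.1 × $190 = $5,339.00
Subtotal: $80,280.50
Less 16.5% discount: −$13,246.28
Total: $80,280.50 − $13,246.28 = $67,034.22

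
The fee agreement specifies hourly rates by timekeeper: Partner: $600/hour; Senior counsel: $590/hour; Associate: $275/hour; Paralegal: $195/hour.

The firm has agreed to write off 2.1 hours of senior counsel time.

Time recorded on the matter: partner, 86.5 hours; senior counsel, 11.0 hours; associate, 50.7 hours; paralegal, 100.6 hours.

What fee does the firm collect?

Partner: 86.5 × $600 = $51,900.00
Senior counsel: 11.0 × $590 = $6,490.00
Associate: 50.7 × $275 = $13,942.50
Paralegal: 100.6 × $195 = $19,617.00
Subtotal: $91,949.50
Write-off: 2.1 × $590 = $1,239.00
Total: $91,949.50 − $1,239.00 = $90,710.50

$90,710.50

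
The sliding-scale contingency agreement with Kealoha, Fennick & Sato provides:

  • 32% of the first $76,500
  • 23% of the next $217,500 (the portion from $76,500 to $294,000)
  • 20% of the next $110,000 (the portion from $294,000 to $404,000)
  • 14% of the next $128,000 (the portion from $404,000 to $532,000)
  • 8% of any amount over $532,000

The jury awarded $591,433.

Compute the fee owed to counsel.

$119,179.64

First $76,500 at 32% = $24,480.00
Next $217,500 at 23% = $50,025.00
Next $110,000 at 20% = $22,000.00
Next $128,000 at 14% = $17,920.00
Remaining $59,433 at 8% = $4,754.64
Fee: $24,480.00 + $50,025.00 + $22,000.00 + $17,920.00 + $4,754.64 = $119,179.64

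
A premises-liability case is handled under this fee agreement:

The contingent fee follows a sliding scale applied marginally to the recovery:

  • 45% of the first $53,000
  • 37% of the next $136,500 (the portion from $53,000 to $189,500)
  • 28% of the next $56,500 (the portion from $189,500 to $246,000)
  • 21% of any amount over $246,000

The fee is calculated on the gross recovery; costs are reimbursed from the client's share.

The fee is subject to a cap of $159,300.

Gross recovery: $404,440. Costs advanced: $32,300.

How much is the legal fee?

$123,447.40

Fee base is the gross recovery, $404,440; costs are reimbursed separately.
First $53,000 at 45% = $23,850.00
Next $136,500 at 37% = $50,505.00
Next $56,500 at 28% = $15,820.00
Remaining $158,440 at 21% = $33,272.40
Fee: $23,850.00 + $50,505.00 + $15,820.00 + $33,272.40 = $123,447.40
$123,447.40 is under the $159,300 cap.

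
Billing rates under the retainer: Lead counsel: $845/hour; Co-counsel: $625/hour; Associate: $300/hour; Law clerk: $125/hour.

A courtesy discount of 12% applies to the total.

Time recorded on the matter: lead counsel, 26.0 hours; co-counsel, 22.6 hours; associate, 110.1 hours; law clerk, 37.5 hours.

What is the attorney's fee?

Lead counsel: 26.0 × $845 = $21,970.00
Co-counsel: 22.6 × $625 = $14,125.00
Associate: 110.1 × $300 = $33,030.00
Law clerk: 37.5 × $125 = $4,687.50
Subtotal: $73,812.50
Less 12% discount: −$8,857.50
Total: $73,812.50 − $8,857.50 = $64,955.00

$64,955.00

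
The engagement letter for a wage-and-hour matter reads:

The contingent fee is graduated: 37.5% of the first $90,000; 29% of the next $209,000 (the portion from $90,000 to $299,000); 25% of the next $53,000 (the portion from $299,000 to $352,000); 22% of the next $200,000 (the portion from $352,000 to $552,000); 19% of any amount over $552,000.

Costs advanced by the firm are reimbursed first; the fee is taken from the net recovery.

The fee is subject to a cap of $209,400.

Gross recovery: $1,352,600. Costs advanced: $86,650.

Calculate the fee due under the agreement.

$209,400.00

Fee base (net of costs): $1,352,600 − $86,650 = $1,265,950
First $90,000 at 37.5% = $33,750.00
Next $209,000 at 29% = $60,610.00
Next $53,000 at 25% = $13,250.00
Next $200,000 at 22% = $44,000.00
Remaining $713,950 at 19% = $135,650.50
Fee: $33,750.00 + $60,610.00 + $13,250.00 + $44,000.00 + $135,650.50 = $287,260.50
$287,260.50 exceeds the $209,400 cap, so the fee is capped at $209,400.00.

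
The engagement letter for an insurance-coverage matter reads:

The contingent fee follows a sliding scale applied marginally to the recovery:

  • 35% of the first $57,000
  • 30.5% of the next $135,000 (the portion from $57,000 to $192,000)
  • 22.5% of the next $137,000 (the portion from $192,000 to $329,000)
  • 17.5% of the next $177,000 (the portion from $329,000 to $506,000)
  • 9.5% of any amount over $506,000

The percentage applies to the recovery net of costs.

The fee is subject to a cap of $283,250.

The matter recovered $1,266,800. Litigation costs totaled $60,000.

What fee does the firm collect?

Fee base (net of costs): $1,266,800 − $60,000 = $1,206,800
First $57,000 at 35% = $19,950.00
Next $135,000 at 30.5% = $41,175.00
Next $137,000 at 22.5% = $30,825.00
Next $177,000 at 17.5% = $30,975.00
Remaining $700,800 at 9.5% = $66,576.00
Fee: $19,950.00 + $41,175.00 + $30,825.00 + $30,975.00 + $66,576.00 = $189,501.00
$189,501.00 is under the $283,250 cap.

$189,501.00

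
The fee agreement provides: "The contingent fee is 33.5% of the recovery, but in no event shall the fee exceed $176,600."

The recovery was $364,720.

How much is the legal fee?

$122,181.20

33.5% of $364,720 = $122,181.20
That is under the $176,600 cap.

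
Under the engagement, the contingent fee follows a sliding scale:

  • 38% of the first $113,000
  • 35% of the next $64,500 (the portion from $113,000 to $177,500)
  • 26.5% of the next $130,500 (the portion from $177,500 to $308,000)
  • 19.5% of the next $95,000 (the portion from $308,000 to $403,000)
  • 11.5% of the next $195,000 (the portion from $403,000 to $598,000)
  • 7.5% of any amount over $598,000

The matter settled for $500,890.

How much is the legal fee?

First $113,000 at 38% = $42,940.00
Next $64,500 at 35% = $22,575.00
Next $130,500 at 26.5% = $34,582.50
Next $95,000 at 19.5% = $18,525.00
Remaining $97,890 at 11.5% = $11,257.35
Fee: $42,940.00 + $22,575.00 + $34,582.50 + $18,525.00 + $11,257.35 = $129,879.85

$129,879.85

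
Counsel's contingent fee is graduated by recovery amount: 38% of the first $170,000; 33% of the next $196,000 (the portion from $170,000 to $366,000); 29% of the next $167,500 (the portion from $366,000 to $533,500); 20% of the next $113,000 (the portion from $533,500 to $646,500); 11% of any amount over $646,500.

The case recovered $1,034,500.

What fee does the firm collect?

$243,135.00

First $170,000 at 38% = $64,600.00
Next $196,000 at 33% = $64,680.00
Next $167,500 at 29% = $48,575.00
Next $113,000 at 20% = $22,600.00
Remaining $388,000 at 11% = $42,680.00
Fee: $64,600.00 + $64,680.00 + $48,575.00 + $22,600.00 + $42,680.00 = $243,135.00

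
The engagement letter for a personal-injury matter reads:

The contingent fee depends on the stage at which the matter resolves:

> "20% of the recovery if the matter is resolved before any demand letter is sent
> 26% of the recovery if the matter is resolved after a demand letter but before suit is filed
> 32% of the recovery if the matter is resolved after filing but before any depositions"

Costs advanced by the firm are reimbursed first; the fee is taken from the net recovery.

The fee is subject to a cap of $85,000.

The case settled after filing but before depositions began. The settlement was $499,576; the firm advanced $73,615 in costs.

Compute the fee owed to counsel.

Fee base (net of costs): $499,576 − $73,615 = $425,961
The matter settled after filing but before depositions began, so the 32% rate applies.
$425,961 × 32% = $136,307.52
$136,307.52 exceeds the $85,000 cap, so the fee is capped at $85,000.00.

$85,000.00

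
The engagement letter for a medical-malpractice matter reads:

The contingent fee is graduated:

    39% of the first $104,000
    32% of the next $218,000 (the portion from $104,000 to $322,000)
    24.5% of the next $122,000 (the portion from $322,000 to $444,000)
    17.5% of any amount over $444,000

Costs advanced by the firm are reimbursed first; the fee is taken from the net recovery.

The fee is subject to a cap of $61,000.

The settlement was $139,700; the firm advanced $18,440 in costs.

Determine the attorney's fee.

Fee base (net of costs): $139,700 − $18,440 = $121,260
First $104,000 at 39% = $40,560.00
Remaining $17,260 at 32% = $5,523.20
Fee: $40,560.00 + $5,523.20 = $46,083.20
$46,083.20 is under the $61,000 cap.

$46,083.20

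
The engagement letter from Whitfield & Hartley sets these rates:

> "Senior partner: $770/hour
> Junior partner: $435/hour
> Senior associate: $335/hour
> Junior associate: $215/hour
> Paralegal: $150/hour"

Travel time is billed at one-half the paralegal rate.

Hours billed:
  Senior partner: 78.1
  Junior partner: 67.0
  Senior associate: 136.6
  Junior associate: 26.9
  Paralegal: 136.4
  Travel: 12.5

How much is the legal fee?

$162,224.00

Senior partner: 78.1 × $770 = $60,137.00
Junior partner: 67.0 × $435 = $29,145.00
Senior associate: 136.6 × $335 = $45,761.00
Junior associate: 26.9 × $215 = $5,783.50
Paralegal: 136.4 × $150 = $20,460.00
Subtotal: $60,137.00 + $29,145.00 + $45,761.00 + $5,783.50 + $20,460.00 = $161,286.50
Travel: 12.5 × ($150 ÷ 2) = 12.5 × $75.00 = $937.50
Total: $161,286.50 + $937.50 = $162,224.00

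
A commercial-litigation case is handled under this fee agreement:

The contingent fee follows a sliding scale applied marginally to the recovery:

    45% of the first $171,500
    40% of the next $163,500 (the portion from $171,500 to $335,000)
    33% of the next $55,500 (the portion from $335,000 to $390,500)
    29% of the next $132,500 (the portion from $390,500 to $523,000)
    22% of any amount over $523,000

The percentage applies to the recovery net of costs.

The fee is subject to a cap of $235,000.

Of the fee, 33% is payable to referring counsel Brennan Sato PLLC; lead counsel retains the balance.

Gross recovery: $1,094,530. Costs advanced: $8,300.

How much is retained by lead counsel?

Fee base (net of costs): $1,094,530 − $8,300 = $1,086,230
First $171,500 at 45% = $77,175.00
Next $163,500 at 40% = $65,400.00
Next $55,500 at 33% = $18,315.00
Next $132,500 at 29% = $38,425.00
Remaining $563,230 at 22% = $123,910.60
Fee: $77,175.00 + $65,400.00 + $18,315.00 + $38,425.00 + $123,910.60 = $323,225.60
$323,225.60 exceeds the $235,000 cap, so the fee is capped at $235,000.00.
Referral share: 33% of $235,000.00 = $77,550.00; lead counsel retains $235,000.00 − $77,550.00 = $157,450.00.

$157,450.00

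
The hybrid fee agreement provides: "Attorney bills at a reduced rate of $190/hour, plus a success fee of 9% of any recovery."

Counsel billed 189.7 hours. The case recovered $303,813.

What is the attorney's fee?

$63,386.17

Hourly: 189.7 × $190 = $36,043.00
Success fee: 9% of $303,813 = $27,343.17
Total: $36,043.00 + $27,343.17 = $63,386.17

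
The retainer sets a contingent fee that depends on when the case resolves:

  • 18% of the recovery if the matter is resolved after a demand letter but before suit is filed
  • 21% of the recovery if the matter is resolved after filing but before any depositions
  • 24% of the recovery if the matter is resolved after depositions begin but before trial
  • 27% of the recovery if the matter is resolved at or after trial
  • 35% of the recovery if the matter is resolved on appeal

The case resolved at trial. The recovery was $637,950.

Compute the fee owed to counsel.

The matter resolved at trial, so the 27% rate applies.
$637,950 × 27% = $172,246.50

$172,246.50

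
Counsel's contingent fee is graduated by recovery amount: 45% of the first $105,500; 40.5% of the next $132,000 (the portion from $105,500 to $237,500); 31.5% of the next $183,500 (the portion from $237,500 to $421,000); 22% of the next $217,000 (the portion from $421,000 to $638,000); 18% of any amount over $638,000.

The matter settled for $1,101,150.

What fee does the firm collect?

First $105,500 at 45% = $47,475.00
Next $132,000 at 40.5% = $53,460.00
Next $183,500 at 31.5% = $57,802.50
Next $217,000 at 22% = $47,740.00
Remaining $463,150 at 18% = $83,367.00
Fee: $47,475.00 + $53,460.00 + $57,802.50 + $47,740.00 + $83,367.00 = $289,844.50

$289,844.50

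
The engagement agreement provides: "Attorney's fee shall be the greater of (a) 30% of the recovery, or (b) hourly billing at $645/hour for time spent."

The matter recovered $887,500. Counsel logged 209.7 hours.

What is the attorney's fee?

(a) 30% of $887,500 = $266,250.00
(b) 209.7 × $645 = $135,256.50
The greater is (a): $266,250.00.

$266,250.00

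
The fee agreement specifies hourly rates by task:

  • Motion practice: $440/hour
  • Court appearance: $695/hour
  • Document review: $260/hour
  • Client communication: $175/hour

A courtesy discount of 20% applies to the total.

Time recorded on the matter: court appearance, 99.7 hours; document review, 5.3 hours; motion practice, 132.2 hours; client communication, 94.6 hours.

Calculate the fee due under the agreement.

$116,314.00

Motion practice: 132.2 × $440 = $58,168.00
Court appearance: 99.7 × $695 = $69,291.50
Document review: 5.3 × $260 = $1,378.00
Client communication: 94.6 × $175 = $16,555.00
Subtotal: $145,392.50
Less 20% discount: −$29,078.50
Total: $145,392.50 − $29,078.50 = $116,314.00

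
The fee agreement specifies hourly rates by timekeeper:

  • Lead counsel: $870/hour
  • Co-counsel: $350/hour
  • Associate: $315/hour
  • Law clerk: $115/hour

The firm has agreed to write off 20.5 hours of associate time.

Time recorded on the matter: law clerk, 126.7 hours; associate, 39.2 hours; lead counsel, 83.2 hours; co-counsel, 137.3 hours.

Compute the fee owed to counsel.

Lead counsel: 83.2 × $870 = $72,384.00
Co-counsel: 137.3 × $350 = $48,055.00
Associate: 39.2 × $315 = $12,348.00
Law clerk: 126.7 × $115 = $14,570.50
Subtotal: $147,357.50
Write-off: 20.5 × $315 = $6,457.50
Total: $147,357.50 − $6,457.50 = $140,900.00

$140,900.00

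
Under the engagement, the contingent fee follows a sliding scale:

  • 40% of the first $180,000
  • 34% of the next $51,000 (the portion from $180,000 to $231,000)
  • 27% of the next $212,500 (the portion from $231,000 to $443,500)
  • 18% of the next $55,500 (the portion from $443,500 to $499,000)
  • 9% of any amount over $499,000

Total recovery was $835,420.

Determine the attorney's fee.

First $180,000 at 40% = $72,000.00
Next $51,000 at 34% = $17,340.00
Next $212,500 at 27% = $57,375.00
Next $55,500 at 18% = $9,990.00
Remaining $336,420 at 9% = $30,277.80
Fee: $72,000.00 + $17,340.00 + $57,375.00 + $9,990.00 + $30,277.80 = $186,982.80

$186,982.80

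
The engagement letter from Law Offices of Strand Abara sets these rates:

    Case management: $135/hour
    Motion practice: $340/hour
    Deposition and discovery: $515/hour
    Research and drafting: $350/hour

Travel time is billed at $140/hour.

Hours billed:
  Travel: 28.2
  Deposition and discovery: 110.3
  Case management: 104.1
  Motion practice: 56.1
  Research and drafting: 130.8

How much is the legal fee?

Case management: 104.1 × $135 = $14,053.50
Motion practice: 56.1 × $340 = $19,074.00
Deposition and discovery: 110.3 × $515 = $56,804.50
Research and drafting: 130.8 × $350 = $45,780.00
Subtotal: $14,053.50 + $19,074.00 + $56,804.50 + $45,780.00 = $135,712.00
Travel: 28.2 × $140 = $3,948.00
Total: $135,712.00 + $3,948.00 = $139,660.00

$139,660.00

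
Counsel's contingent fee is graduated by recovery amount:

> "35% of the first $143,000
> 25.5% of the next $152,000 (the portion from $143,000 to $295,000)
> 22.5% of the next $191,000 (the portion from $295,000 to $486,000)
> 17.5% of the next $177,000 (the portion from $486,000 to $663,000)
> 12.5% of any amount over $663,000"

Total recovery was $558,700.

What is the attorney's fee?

$144,507.50

First $143,000 at 35% = $50,050.00
Next $152,000 at 25.5% = $38,760.00
Next $191,000 at 22.5% = $42,975.00
Remaining $72,700 at 17.5% = $12,722.50
Fee: $50,050.00 + $38,760.00 + $42,975.00 + $12,722.50 = $144,507.50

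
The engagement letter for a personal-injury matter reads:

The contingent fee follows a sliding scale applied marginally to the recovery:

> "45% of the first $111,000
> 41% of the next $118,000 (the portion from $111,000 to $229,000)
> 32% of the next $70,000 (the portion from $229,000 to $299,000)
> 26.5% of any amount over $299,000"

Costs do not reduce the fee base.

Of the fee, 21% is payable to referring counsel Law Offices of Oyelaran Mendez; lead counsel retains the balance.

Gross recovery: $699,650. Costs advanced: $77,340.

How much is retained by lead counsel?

$179,252.78

Fee base is the gross recovery, $699,650; costs are reimbursed separately.
First $111,000 at 45% = $49,950.00
Next $118,000 at 41% = $48,380.00
Next $70,000 at 32% = $22,400.00
Remaining $400,650 at 26.5% = $106,172.25
Fee: $49,950.00 + $48,380.00 + $22,400.00 + $106,172.25 = $226,902.25
Referral share: 21% of $226,902.25 = $47,649.47; lead counsel retains $226,902.25 − $47,649.47 = $179,252.78.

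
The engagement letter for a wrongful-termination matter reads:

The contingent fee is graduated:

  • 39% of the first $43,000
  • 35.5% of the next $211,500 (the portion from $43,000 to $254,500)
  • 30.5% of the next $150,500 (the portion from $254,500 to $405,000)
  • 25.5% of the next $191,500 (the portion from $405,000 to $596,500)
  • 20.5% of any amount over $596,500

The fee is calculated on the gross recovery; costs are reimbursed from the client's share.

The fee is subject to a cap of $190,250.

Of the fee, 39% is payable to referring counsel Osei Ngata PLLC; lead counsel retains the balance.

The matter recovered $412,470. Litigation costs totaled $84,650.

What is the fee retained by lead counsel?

$85,192.51

Fee base is the gross recovery, $412,470; costs are reimbursed separately.
First $43,000 at 39% = $16,770.00
Next $211,500 at 35.5% = $75,082.50
Next $150,500 at 30.5% = $45,902.50
Remaining $7,470 at 25.5% = $1,904.85
Fee: $16,770.00 + $75,082.50 + $45,902.50 + $1,904.85 = $139,659.85
$139,659.85 is under the $190,250 cap.
Referral share: 39% of $139,659.85 = $54,467.34; lead counsel retains $139,659.85 − $54,467.34 = $85,192.51.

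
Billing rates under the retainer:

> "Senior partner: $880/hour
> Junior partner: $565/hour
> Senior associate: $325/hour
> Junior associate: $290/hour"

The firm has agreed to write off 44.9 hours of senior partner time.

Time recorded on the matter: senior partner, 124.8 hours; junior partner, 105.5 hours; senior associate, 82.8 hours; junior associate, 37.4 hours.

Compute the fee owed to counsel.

$167,675.50

Senior partner: 124.8 × $880 = $109,824.00
Junior partner: 105.5 × $565 = $59,607.50
Senior associate: 82.8 × $325 = $26,910.00
Junior associate: 37.4 × $290 = $10,846.00
Subtotal: $207,187.50
Write-off: 44.9 × $880 = $39,512.00
Total: $207,187.50 − $39,512.00 = $167,675.50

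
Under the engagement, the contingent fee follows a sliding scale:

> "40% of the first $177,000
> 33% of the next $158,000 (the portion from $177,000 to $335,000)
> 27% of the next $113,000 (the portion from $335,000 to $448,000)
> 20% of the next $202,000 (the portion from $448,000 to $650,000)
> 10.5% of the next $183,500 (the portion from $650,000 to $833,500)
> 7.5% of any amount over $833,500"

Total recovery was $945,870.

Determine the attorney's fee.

$221,545.25

First $177,000 at 40% = $70,800.00
Next $158,000 at 33% = $52,140.00
Next $113,000 at 27% = $30,510.00
Next $202,000 at 20% = $40,400.00
Next $183,500 at 10.5% = $19,267.50
Remaining $112,370 at 7.5% = $8,427.75
Fee: $70,800.00 + $52,140.00 + $30,510.00 + $40,400.00 + $19,267.50 + $8,427.75 = $221,545.25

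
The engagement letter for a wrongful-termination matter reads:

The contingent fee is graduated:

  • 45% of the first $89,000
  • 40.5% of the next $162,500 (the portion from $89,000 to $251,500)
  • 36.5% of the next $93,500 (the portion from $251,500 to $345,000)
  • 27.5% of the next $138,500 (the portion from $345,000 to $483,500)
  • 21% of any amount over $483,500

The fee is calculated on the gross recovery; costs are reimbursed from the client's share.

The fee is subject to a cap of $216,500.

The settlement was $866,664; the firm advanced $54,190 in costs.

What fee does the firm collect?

$216,500.00

Fee base is the gross recovery, $866,664; costs are reimbursed separately.
First $89,000 at 45% = $40,050.00
Next $162,500 at 40.5% = $65,812.50
Next $93,500 at 36.5% = $34,127.50
Next $138,500 at 27.5% = $38,087.50
Remaining $383,164 at 21% = $80,464.44
Fee: $40,050.00 + $65,812.50 + $34,127.50 + $38,087.50 + $80,464.44 = $258,541.94
$258,541.94 exceeds the $216,500 cap, so the fee is capped at $216,500.00.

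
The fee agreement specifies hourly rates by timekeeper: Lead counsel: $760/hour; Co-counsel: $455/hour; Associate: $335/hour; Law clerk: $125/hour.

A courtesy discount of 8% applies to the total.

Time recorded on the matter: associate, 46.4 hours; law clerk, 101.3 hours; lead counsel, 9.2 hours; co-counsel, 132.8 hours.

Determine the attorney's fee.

Lead counsel: 9.2 × $760 = $6,992.00
Co-counsel: 132.8 × $455 = $60,424.00
Associate: 46.4 × $335 = $15,544.00
Law clerk: 101.3 × $125 = $12,662.50
Subtotal: $95,622.50
Less 8% discount: −$7,649.80
Total: $95,622.50 − $7,649.80 = $87,972.70

$87,972.70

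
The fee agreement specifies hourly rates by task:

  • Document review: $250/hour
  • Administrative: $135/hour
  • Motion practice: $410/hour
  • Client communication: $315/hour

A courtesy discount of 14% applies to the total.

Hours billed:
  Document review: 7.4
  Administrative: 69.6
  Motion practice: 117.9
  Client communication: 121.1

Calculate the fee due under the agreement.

Document review: 7.4 × $250 = $1,850.00
Administrative: 69.6 × $135 = $9,396.00
Motion practice: 117.9 × $410 = $48,339.00
Client communication: 121.1 × $315 = $38,146.50
Subtotal: $97,731.50
Less 14% discount: −$13,682.41
Total: $97,731.50 − $13,682.41 = $84,049.09

$84,049.09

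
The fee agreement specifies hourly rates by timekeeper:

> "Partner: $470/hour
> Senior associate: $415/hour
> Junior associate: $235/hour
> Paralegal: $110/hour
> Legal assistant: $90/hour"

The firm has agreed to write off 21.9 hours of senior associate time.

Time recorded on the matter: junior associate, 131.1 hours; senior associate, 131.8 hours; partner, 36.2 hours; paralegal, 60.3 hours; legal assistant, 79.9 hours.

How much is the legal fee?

$107,255.00

Partner: 36.2 × $470 = $17,014.00
Senior associate: 131.8 × $415 = $54,697.00
Junior associate: 131.1 × $235 = $30,808.50
Paralegal: 60.3 × $110 = $6,633.00
Legal assistant: 79.9 × $90 = $7,191.00
Subtotal: $116,343.50
Write-off: 21.9 × $415 = $9,088.50
Total: $116,343.50 − $9,088.50 = $107,255.00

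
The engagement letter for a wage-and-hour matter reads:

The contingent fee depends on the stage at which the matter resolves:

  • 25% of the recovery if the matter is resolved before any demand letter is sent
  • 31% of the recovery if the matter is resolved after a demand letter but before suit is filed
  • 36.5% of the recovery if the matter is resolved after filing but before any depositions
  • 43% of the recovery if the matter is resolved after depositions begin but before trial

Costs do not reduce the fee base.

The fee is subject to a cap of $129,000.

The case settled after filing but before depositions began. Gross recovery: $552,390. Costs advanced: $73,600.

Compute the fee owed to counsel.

$129,000.00

Fee base is the gross recovery, $552,390; costs are reimbursed separately.
The matter settled after filing but before depositions began, so the 36.5% rate applies.
$552,390 × 36.5% = $201,622.35
$201,622.35 exceeds the $129,000 cap, so the fee is capped at $129,000.00.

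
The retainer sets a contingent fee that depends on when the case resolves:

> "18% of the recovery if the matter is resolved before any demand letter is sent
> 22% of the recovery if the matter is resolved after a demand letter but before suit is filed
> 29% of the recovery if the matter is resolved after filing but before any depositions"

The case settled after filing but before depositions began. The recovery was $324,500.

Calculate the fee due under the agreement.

$94,105.00

The matter settled after filing but before depositions began, so the 29% rate applies.
$324,500 × 29% = $94,105.00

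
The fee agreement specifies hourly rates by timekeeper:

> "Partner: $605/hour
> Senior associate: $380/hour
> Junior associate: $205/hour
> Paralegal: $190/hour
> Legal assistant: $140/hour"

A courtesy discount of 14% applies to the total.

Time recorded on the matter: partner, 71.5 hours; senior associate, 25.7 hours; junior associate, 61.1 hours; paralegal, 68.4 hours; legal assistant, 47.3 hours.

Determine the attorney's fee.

Partner: 71.5 × $605 = $43,257.50
Senior associate: 25.7 × $380 = $9,766.00
Junior associate: 61.1 × $205 = $12,525.50
Paralegal: 68.4 × $190 = $12,996.00
Legal assistant: 47.3 × $140 = $6,622.00
Subtotal: $85,167.00
Less 14% discount: −$11,923.38
Total: $85,167.00 − $11,923.38 = $73,243.62

$73,243.62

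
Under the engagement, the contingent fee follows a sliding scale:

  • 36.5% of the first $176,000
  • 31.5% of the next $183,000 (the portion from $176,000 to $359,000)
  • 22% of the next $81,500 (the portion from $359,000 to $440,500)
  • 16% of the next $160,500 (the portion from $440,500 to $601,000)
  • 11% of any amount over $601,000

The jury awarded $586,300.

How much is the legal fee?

$163,143.00

First $176,000 at 36.5% = $64,240.00
Next $183,000 at 31.5% = $57,645.00
Next $81,500 at 22% = $17,930.00
Remaining $145,800 at 16% = $23,328.00
Fee: $64,240.00 + $57,645.00 + $17,930.00 + $23,328.00 = $163,143.00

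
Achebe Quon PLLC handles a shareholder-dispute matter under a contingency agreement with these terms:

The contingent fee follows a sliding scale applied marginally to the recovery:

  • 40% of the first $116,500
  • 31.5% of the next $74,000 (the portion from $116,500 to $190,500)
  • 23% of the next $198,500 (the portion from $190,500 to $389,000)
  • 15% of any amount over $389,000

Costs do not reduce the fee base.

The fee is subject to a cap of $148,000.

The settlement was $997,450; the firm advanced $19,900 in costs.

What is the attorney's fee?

Fee base is the gross recovery, $997,450; costs are reimbursed separately.
First $116,500 at 40% = $46,600.00
Next $74,000 at 31.5% = $23,310.00
Next $198,500 at 23% = $45,655.00
Remaining $608,450 at 15% = $91,267.50
Fee: $46,600.00 + $23,310.00 + $45,655.00 + $91,267.50 = $206,832.50
$206,832.50 exceeds the $148,000 cap, so the fee is capped at $148,000.00.

$148,000.00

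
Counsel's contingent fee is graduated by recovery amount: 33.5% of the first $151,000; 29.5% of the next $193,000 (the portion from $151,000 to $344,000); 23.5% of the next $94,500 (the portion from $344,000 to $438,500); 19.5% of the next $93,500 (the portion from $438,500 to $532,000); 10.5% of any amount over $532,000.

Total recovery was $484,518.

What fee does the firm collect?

$138,701.01

First $151,000 at 33.5% = $50,585.00
Next $193,000 at 29.5% = $56,935.00
Next $94,500 at 23.5% = $22,207.50
Remaining $46,018 at 19.5% = $8,973.51
Fee: $50,585.00 + $56,935.00 + $22,207.50 + $8,973.51 = $138,701.01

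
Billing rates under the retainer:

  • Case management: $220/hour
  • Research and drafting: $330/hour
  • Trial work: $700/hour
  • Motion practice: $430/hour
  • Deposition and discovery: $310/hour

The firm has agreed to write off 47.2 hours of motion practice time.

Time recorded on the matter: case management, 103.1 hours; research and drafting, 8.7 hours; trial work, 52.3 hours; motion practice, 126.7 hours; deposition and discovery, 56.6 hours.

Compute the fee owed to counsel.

Case management: 103.1 × $220 = $22,682.00
Research and drafting: 8.7 × $330 = $2,871.00
Trial work: 52.3 × $700 = $36,610.00
Motion practice: 126.7 × $430 = $54,481.00
Deposition and discovery: 56.6 × $310 = $17,546.00
Subtotal: $134,190.00
Write-off: 47.2 × $430 = $20,296.00
Total: $134,190.00 − $20,296.00 = $113,894.00

$113,894.00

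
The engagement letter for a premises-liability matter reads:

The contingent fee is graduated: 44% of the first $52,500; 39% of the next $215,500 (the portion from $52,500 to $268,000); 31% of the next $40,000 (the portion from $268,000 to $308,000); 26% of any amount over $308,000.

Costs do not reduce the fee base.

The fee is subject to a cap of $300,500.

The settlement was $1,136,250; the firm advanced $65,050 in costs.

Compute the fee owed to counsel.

Fee base is the gross recovery, $1,136,250; costs are reimbursed separately.
First $52,500 at 44% = $23,100.00
Next $215,500 at 39% = $84,045.00
Next $40,000 at 31% = $12,400.00
Remaining $828,250 at 26% = $215,345.00
Fee: $23,100.00 + $84,045.00 + $12,400.00 + $215,345.00 = $334,890.00
$334,890.00 exceeds the $300,500 cap, so the fee is capped at $300,500.00.

$300,500.00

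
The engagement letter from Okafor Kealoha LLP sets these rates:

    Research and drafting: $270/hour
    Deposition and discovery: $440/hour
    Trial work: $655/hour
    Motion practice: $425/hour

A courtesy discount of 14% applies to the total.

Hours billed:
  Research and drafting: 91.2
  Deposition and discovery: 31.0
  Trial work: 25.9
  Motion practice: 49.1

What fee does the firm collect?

$65,442.56

Research and drafting: 91.2 × $270 = $24,624.00
Deposition and discovery: 31.0 × $440 = $13,640.00
Trial work: 25.9 × $655 = $16,964.50
Motion practice: 49.1 × $425 = $20,867.50
Subtotal: $76,096.00
Less 14% discount: −$10,653.44
Total: $76,096.00 − $10,653.44 = $65,442.56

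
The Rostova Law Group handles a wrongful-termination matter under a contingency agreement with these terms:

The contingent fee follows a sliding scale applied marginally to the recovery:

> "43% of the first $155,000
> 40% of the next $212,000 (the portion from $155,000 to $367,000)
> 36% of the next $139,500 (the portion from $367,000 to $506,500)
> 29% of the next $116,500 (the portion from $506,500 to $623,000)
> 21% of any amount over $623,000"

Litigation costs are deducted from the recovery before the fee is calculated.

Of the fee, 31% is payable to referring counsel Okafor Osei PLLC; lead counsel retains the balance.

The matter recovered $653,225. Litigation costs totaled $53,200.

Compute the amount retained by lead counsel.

Fee base (net of costs): $653,225 − $53,200 = $600,025
First $155,000 at 43% = $66,650.00
Next $212,000 at 40% = $84,800.00
Next $139,500 at 36% = $50,220.00
Remaining $93,525 at 29% = $27,122.25
Fee: $66,650.00 + $84,800.00 + $50,220.00 + $27,122.25 = $228,792.25
Referral share: 31% of $228,792.25 = $70,925.60; lead counsel retains $228,792.25 − $70,925.60 = $157,866.65.

$157,866.65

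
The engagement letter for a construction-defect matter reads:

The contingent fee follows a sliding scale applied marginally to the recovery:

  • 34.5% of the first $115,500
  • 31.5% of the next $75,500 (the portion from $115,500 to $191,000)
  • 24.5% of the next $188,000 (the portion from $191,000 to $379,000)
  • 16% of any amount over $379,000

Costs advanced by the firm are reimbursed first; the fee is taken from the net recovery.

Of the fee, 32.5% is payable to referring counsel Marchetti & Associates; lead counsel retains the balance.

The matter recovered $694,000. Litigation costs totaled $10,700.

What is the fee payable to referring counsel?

$51,472.85

Fee base (net of costs): $694,000 − $10,700 = $683,300
First $115,500 at 34.5% = $39,847.50
Next $75,500 at 31.5% = $23,782.50
Next $188,000 at 24.5% = $46,060.00
Remaining $304,300 at 16% = $48,688.00
Fee: $39,847.50 + $23,782.50 + $46,060.00 + $48,688.00 = $158,378.00
Referral share: 32.5% of $158,378.00 = $51,472.85; lead counsel retains $158,378.00 − $51,472.85 = $106,905.15.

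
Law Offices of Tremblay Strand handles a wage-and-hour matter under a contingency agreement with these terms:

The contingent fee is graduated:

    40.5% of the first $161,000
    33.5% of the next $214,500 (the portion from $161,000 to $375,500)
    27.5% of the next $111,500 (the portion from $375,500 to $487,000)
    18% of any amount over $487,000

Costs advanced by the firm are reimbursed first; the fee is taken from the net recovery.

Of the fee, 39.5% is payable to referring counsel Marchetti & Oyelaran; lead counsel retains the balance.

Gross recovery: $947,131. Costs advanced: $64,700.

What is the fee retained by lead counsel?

Fee base (net of costs): $947,131 − $64,700 = $882,431
First $161,000 at 40.5% = $65,205.00
Next $214,500 at 33.5% = $71,857.50
Next $111,500 at 27.5% = $30,662.50
Remaining $395,431 at 18% = $71,177.58
Fee: $65,205.00 + $71,857.50 + $30,662.50 + $71,177.58 = $238,902.58
Referral share: 39.5% of $238,902.58 = $94,366.52; lead counsel retains $238,902.58 − $94,366.52 = $144,536.06.

$144,536.06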